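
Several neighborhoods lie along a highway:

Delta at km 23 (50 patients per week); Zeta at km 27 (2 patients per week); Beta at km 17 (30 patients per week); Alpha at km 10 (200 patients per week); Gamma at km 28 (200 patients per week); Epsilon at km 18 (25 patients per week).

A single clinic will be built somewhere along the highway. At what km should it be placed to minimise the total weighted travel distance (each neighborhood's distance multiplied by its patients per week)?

x = 18

For a sum of weighted absolute distances on a line, the optimum is the weighted median (not the mean). Total weight W = 507; half-weight = 253.5.
Sort by position and accumulate weight:
  km 10 (Alpha, w=200) → cum 200
  km 17 (Beta, w=30) → cum 230
  km 18 (Epsilon, w=25) → cum 255  ≥ 253.5 → median here
  km 23 (Delta, w=50) → cum 305
  km 27 (Zeta, w=2) → cum 307
  km 28 (Gamma, w=200) → cum 507
Optimal location: km 18.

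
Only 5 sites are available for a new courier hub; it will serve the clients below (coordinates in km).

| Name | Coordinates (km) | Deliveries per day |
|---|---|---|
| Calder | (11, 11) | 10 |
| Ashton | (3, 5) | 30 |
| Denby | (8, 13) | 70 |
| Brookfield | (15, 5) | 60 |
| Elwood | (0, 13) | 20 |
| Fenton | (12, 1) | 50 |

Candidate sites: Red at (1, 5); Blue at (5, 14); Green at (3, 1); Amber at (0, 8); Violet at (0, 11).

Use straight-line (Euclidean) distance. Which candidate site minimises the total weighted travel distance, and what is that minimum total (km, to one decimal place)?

Total weighted distance at each candidate:
  Red (1, 5): total = 2507.2
  Blue (5, 14): total = 2212.5
  Green (3, 1): total = 2614.4
  Amber (0, 8): total = 2614.1
  Violet (0, 11): total = 2678.8
Minimum is at Blue with total 2212.5 km.

Blue, total 2212.5 km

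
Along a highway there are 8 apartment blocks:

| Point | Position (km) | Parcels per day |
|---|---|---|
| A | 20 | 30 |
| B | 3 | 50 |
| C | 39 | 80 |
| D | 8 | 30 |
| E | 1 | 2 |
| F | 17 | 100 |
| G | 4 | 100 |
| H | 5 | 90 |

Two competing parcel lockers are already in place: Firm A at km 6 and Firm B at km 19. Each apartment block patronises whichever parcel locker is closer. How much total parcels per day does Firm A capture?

The indifferent point is the midpoint (6+19)/2 = 12.5; apartment blocks left of it (closer to Firm A at 6) go to Firm A, those right go to Firm B.
  E at 1 (w=2) → Firm A
  B at 3 (w=50) → Firm A
  G at 4 (w=100) → Firm A
  H at 5 (w=90) → Firm A
  D at 8 (w=30) → Firm A
  F at 17 (w=100) → Firm B
  A at 20 (w=30) → Firm B
  C at 39 (w=80) → Firm B
Firm A captures 272; Firm B captures 210.

272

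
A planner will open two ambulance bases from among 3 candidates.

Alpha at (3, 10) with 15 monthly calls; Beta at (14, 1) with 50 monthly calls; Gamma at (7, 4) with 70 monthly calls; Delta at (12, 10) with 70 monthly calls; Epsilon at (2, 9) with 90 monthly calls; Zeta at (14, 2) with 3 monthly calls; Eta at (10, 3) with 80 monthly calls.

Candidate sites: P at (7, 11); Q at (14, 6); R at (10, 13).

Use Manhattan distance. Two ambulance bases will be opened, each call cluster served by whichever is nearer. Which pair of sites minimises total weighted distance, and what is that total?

{P, Q}, total 2437

Evaluate every pair (each demand assigned to the nearer of the two):
  {P, Q}: total = 2437
  {Q, R}: total = 3032
  {P, R}: total = 3190
Best pair: {P, Q} with total 2437.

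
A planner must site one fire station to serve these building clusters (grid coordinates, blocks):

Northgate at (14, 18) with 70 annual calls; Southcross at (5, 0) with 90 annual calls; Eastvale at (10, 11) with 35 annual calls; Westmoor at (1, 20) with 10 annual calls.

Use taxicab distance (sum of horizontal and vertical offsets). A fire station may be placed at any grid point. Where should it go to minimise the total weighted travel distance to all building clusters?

Manhattan distance separates: Σwᵢ(|x−xᵢ|+|y−yᵢ|) = Σwᵢ|x−xᵢ| + Σwᵢ|y−yᵢ|, so x and y are optimised independently as 1-D weighted medians.
Total weight W = 205; half = 102.5.
x-coordinate, sorted with cumulative weight:
  x=1 (Westmoor, w=10) cum 10
  x=5 (Southcross, w=90) cum 100
  x=10 (Eastvale, w=35) cum 135  ← median
  x=14 (Northgate, w=70) cum 205
⇒ x* = 10
y-coordinate, sorted with cumulative weight:
  y=0 (Southcross, w=90) cum 90
  y=11 (Eastvale, w=35) cum 125  ← median
  y=18 (Northgate, w=70) cum 195
  y=20 (Westmoor, w=10) cum 205
⇒ y* = 11

(10, 11)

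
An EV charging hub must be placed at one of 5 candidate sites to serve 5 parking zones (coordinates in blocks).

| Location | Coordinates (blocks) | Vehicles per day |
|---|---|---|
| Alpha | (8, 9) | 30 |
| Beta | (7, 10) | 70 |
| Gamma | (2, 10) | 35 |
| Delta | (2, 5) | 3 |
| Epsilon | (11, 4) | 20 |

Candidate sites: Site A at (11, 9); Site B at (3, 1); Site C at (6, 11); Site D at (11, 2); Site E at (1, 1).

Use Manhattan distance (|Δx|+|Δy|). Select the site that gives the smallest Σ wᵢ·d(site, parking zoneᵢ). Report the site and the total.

Site C, total 705 blocks

Total weighted distance at each candidate:
  Site A (11, 9): total = 929
  Site B (3, 1): total = 1885
  Site C (6, 11): total = 705
  Site D (11, 2): total = 1811
  Site E (1, 1): total = 2125
Minimum is at Site C with total 705 blocks.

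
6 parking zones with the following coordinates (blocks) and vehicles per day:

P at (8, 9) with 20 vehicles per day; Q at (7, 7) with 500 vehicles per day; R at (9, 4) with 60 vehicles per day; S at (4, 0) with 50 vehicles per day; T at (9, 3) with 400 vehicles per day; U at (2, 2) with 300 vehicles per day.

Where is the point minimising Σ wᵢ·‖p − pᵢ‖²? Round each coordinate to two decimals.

(6.47, 4.30)

The minimiser of Σwᵢ‖p−pᵢ‖² is the weighted centroid p* = (Σwᵢpᵢ)/(Σwᵢ).
Σwᵢ = 1330.
Σwᵢxᵢ = 20·8 + 500·7 + 60·9 + 50·4 + 400·9 + 300·2 = 8600.
Σwᵢyᵢ = 20·9 + 500·7 + 60·4 + 50·0 + 400·3 + 300·2 = 5720.
x* = 8600/1330 = 6.47, y* = 5720/1330 = 4.30.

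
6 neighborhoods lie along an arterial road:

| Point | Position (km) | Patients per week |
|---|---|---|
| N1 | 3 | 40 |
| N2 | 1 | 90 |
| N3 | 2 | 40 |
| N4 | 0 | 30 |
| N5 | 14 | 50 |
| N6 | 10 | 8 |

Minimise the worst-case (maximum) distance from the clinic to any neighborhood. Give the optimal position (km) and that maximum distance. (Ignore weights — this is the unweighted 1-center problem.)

location 7, max distance 7

The 1-center on a line is the midpoint of the two extreme points: leftmost at 0, rightmost at 14.
Optimal location = (0 + 14)/2 = 7; maximum distance = (14 − 0)/2 = 7.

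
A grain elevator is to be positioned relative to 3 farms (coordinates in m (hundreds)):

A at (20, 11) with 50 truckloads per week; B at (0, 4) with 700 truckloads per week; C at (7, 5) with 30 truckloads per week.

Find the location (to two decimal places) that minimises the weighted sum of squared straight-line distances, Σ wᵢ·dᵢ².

(1.55, 4.49)

The minimiser of Σwᵢ‖p−pᵢ‖² is the weighted centroid p* = (Σwᵢpᵢ)/(Σwᵢ).
Σwᵢ = 780.
Σwᵢxᵢ = 50·20 + 700·0 + 30·7 = 1210.
Σwᵢyᵢ = 50·11 + 700·4 + 30·5 = 3500.
x* = 1210/780 = 1.55, y* = 3500/780 = 4.49.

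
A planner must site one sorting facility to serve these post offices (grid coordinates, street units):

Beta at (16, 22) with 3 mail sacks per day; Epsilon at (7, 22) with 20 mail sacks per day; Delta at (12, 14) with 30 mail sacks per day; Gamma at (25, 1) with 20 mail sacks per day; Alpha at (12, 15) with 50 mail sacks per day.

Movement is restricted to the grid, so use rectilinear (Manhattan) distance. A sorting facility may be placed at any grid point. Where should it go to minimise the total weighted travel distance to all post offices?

(12, 15)

Manhattan distance separates: Σwᵢ(|x−xᵢ|+|y−yᵢ|) = Σwᵢ|x−xᵢ| + Σwᵢ|y−yᵢ|, so x and y are optimised independently as 1-D weighted medians.
Total weight W = 123; half = 61.5.
x-coordinate, sorted with cumulative weight:
  x=7 (Epsilon, w=20) cum 20
  x=12 (Delta, w=30) cum 50
  x=12 (Alpha, w=50) cum 100  ← median
  x=16 (Beta, w=3) cum 103
  x=25 (Gamma, w=20) cum 123
⇒ x* = 12
y-coordinate, sorted with cumulative weight:
  y=1 (Gamma, w=20) cum 20
  y=14 (Delta, w=30) cum 50
  y=15 (Alpha, w=50) cum 100  ← median
  y=22 (Beta, w=3) cum 103
  y=22 (Epsilon, w=20) cum 123
⇒ y* = 15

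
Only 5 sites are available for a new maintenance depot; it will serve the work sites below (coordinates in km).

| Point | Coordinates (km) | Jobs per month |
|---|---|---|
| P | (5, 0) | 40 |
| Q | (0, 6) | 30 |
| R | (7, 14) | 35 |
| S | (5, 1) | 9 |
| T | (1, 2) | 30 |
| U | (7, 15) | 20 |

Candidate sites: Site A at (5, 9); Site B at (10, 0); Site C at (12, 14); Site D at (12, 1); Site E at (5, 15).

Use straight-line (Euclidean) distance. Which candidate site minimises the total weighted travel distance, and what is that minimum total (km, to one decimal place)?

Site A, total 1163.8 km

Total weighted distance at each candidate:
  Site A (5, 9): total = 1163.8
  Site B (10, 0): total = 1679.4
  Site C (12, 14): total = 1957.0
  Site D (12, 1): total = 1852.0
  Site E (5, 15): total = 1561.2
Minimum is at Site A with total 1163.8 km.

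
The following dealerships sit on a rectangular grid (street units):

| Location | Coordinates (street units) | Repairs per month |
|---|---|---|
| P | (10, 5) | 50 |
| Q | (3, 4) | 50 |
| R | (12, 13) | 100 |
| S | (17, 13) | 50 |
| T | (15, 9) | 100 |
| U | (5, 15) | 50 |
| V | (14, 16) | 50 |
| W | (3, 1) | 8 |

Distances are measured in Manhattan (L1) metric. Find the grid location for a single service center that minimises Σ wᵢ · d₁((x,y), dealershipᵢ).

(12, 13)

Manhattan distance separates: Σwᵢ(|x−xᵢ|+|y−yᵢ|) = Σwᵢ|x−xᵢ| + Σwᵢ|y−yᵢ|, so x and y are optimised independently as 1-D weighted medians.
Total weight W = 458; half = 229.
x-coordinate, sorted with cumulative weight:
  x=3 (Q, w=50) cum 50
  x=3 (W, w=8) cum 58
  x=5 (U, w=50) cum 108
  x=10 (P, w=50) cum 158
  x=12 (R, w=100) cum 258  ← median
  x=14 (V, w=50) cum 308
  x=15 (T, w=100) cum 408
  x=17 (S, w=50) cum 458
⇒ x* = 12
y-coordinate, sorted with cumulative weight:
  y=1 (W, w=8) cum 8
  y=4 (Q, w=50) cum 58
  y=5 (P, w=50) cum 108
  y=9 (T, w=100) cum 208
  y=13 (R, w=100) cum 308  ← median
  y=13 (S, w=50) cum 358
  y=15 (U, w=50) cum 408
  y=16 (V, w=50) cum 458
⇒ y* = 13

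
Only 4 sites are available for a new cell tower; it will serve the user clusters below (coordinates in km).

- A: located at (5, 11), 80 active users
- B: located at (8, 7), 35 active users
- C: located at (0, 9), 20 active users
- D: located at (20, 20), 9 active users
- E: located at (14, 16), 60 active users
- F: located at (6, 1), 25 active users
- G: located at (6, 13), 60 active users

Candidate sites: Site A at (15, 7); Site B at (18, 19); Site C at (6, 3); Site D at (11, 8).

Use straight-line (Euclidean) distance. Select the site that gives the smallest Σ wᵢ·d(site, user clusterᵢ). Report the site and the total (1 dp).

Site D, total 2155.2 km

Total weighted distance at each candidate:
  Site A (15, 7): total = 2997.4
  Site B (18, 19): total = 3845.6
  Site C (6, 3): total = 2735.3
  Site D (11, 8): total = 2155.2
Minimum is at Site D with total 2155.2 km.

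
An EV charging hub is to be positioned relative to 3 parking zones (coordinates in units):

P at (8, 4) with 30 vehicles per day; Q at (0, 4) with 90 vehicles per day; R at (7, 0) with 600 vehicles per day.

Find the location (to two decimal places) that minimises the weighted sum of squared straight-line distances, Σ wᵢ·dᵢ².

(6.17, 0.67)

The minimiser of Σwᵢ‖p−pᵢ‖² is the weighted centroid p* = (Σwᵢpᵢ)/(Σwᵢ).
Σwᵢ = 720.
Σwᵢxᵢ = 30·8 + 90·0 + 600·7 = 4440.
Σwᵢyᵢ = 30·4 + 90·4 + 600·0 = 480.
x* = 4440/720 = 6.17, y* = 480/720 = 0.67.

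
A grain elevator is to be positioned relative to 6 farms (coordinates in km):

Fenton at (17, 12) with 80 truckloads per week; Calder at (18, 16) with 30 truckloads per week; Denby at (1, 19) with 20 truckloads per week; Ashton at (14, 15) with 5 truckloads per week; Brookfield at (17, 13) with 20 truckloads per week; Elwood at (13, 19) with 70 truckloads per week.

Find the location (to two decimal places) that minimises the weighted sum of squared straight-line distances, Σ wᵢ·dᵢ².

The minimiser of Σwᵢ‖p−pᵢ‖² is the weighted centroid p* = (Σwᵢpᵢ)/(Σwᵢ).
Σwᵢ = 225.
Σwᵢxᵢ = 80·17 + 30·18 + 20·1 + 5·14 + 20·17 + 70·13 = 3240.
Σwᵢyᵢ = 80·12 + 30·16 + 20·19 + 5·15 + 20·13 + 70·19 = 3485.
x* = 3240/225 = 14.40, y* = 3485/225 = 15.49.

(14.40, 15.49)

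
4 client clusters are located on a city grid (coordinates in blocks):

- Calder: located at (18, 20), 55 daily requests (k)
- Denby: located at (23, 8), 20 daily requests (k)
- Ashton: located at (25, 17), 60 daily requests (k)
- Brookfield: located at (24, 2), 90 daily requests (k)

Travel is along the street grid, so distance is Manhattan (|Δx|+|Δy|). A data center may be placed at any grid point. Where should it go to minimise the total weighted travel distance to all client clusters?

Manhattan distance separates: Σwᵢ(|x−xᵢ|+|y−yᵢ|) = Σwᵢ|x−xᵢ| + Σwᵢ|y−yᵢ|, so x and y are optimised independently as 1-D weighted medians.
Total weight W = 225; half = 112.5.
x-coordinate, sorted with cumulative weight:
  x=18 (Calder, w=55) cum 55
  x=23 (Denby, w=20) cum 75
  x=24 (Brookfield, w=90) cum 165  ← median
  x=25 (Ashton, w=60) cum 225
⇒ x* = 24
y-coordinate, sorted with cumulative weight:
  y=2 (Brookfield, w=90) cum 90
  y=8 (Denby, w=20) cum 110
  y=17 (Ashton, w=60) cum 170  ← median
  y=20 (Calder, w=55) cum 225
⇒ y* = 17

(24, 17)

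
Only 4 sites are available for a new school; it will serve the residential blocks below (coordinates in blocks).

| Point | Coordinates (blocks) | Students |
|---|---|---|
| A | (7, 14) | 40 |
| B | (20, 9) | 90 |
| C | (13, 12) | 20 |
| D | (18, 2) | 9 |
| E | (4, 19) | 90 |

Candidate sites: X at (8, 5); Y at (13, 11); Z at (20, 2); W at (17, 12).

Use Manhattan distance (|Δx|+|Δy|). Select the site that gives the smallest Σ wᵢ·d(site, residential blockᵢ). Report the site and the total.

Total weighted distance at each candidate:
  X (8, 5): total = 3817
  Y (13, 11): total = 2846
  Z (20, 2): total = 4958
  W (17, 12): total = 2999
Minimum is at Y with total 2846 blocks.

Y, total 2846 blocks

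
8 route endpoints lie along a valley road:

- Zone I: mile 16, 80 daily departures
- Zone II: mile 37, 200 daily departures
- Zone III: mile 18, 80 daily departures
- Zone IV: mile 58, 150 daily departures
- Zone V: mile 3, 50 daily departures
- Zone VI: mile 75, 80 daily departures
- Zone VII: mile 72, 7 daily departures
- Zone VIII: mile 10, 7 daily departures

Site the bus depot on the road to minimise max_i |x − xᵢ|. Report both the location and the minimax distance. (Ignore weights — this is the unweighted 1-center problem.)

location 39, max distance 36

The 1-center on a line is the midpoint of the two extreme points: leftmost at 3, rightmost at 75.
Optimal location = (3 + 75)/2 = 39; maximum distance = (75 − 3)/2 = 36.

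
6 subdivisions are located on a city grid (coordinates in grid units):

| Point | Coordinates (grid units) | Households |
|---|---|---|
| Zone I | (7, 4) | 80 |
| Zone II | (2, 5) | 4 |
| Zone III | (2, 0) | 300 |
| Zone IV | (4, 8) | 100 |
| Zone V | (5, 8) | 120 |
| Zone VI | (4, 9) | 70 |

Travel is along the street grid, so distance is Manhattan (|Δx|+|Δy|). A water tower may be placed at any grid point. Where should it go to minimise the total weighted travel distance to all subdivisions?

Manhattan distance separates: Σwᵢ(|x−xᵢ|+|y−yᵢ|) = Σwᵢ|x−xᵢ| + Σwᵢ|y−yᵢ|, so x and y are optimised independently as 1-D weighted medians.
Total weight W = 674; half = 337.
x-coordinate, sorted with cumulative weight:
  x=2 (Zone II, w=4) cum 4
  x=2 (Zone III, w=300) cum 304
  x=4 (Zone IV, w=100) cum 404  ← median
  x=4 (Zone VI, w=70) cum 474
  x=5 (Zone V, w=120) cum 594
  x=7 (Zone I, w=80) cum 674
⇒ x* = 4
y-coordinate, sorted with cumulative weight:
  y=0 (Zone III, w=300) cum 300
  y=4 (Zone I, w=80) cum 380  ← median
  y=5 (Zone II, w=4) cum 384
  y=8 (Zone IV, w=100) cum 484
  y=8 (Zone V, w=120) cum 604
  y=9 (Zone VI, w=70) cum 674
⇒ y* = 4

(4, 4)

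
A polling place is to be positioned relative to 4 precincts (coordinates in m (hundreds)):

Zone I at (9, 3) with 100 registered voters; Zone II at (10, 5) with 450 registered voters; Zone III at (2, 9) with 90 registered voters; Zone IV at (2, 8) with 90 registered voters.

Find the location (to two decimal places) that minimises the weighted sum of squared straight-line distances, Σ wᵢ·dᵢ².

The minimiser of Σwᵢ‖p−pᵢ‖² is the weighted centroid p* = (Σwᵢpᵢ)/(Σwᵢ).
Σwᵢ = 730.
Σwᵢxᵢ = 100·9 + 450·10 + 90·2 + 90·2 = 5760.
Σwᵢyᵢ = 100·3 + 450·5 + 90·9 + 90·8 = 4080.
x* = 5760/730 = 7.89, y* = 4080/730 = 5.59.

(7.89, 5.59)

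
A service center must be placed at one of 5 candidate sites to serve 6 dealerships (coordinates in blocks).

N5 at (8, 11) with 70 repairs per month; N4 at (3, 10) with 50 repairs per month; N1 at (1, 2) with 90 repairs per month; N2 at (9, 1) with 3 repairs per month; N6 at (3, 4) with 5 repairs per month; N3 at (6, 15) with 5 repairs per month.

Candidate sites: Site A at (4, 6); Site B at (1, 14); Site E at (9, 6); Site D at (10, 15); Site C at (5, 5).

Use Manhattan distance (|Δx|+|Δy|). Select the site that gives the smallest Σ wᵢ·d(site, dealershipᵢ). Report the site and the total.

Total weighted distance at each candidate:
  Site A (4, 6): total = 1610
  Site B (1, 14): total = 2233
  Site E (9, 6): total = 2115
  Site D (10, 15): total = 3155
  Site C (5, 5): total = 1704
Minimum is at Site A with total 1610 blocks.

Site A, total 1610 blocks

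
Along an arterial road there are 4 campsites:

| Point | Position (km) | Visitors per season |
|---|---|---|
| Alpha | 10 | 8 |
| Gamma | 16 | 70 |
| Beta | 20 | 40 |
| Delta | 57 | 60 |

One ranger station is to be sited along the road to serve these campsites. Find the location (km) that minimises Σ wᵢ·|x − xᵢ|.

For a sum of weighted absolute distances on a line, the optimum is the weighted median (not the mean). Total weight W = 178; half-weight = 89.
Sort by position and accumulate weight:
  km 10 (Alpha, w=8) → cum 8
  km 16 (Gamma, w=70) → cum 78
  km 20 (Beta, w=40) → cum 118  ≥ 89 → median here
  km 57 (Delta, w=60) → cum 178
Optimal location: km 20.

x = 20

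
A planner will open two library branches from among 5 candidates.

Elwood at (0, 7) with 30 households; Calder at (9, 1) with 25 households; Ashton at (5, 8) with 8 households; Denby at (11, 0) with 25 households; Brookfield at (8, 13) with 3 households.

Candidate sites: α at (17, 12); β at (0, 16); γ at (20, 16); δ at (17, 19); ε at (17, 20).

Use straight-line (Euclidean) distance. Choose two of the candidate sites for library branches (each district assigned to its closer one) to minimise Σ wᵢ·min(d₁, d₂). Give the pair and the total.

{α, β}, total 1046.6

Evaluate every pair (each demand assigned to the nearer of the two):
  {α, β}: total = 1046.6
  {β, γ}: total = 1267.4
  {β, δ}: total = 1293.8
  {β, ε}: total = 1293.8
  {α, γ}: total = 1335.4
  {α, δ}: total = 1335.4
  {α, ε}: total = 1335.4
  {γ, δ}: total = 1710.9
  {γ, ε}: total = 1736.0
  {δ, ε}: total = 1777.5
Best pair: {α, β} with total 1046.6.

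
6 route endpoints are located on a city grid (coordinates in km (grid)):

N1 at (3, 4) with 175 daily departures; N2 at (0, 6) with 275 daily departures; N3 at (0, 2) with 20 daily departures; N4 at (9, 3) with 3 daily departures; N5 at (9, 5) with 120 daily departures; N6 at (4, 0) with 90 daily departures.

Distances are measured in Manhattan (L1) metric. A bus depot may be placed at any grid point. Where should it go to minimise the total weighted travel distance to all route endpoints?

Manhattan distance separates: Σwᵢ(|x−xᵢ|+|y−yᵢ|) = Σwᵢ|x−xᵢ| + Σwᵢ|y−yᵢ|, so x and y are optimised independently as 1-D weighted medians.
Total weight W = 683; half = 341.5.
x-coordinate, sorted with cumulative weight:
  x=0 (N2, w=275) cum 275
  x=0 (N3, w=20) cum 295
  x=3 (N1, w=175) cum 470  ← median
  x=4 (N6, w=90) cum 560
  x=9 (N4, w=3) cum 563
  x=9 (N5, w=120) cum 683
⇒ x* = 3
y-coordinate, sorted with cumulative weight:
  y=0 (N6, w=90) cum 90
  y=2 (N3, w=20) cum 110
  y=3 (N4, w=3) cum 113
  y=4 (N1, w=175) cum 288
  y=5 (N5, w=120) cum 408  ← median
  y=6 (N2, w=275) cum 683
⇒ y* = 5

(3, 5)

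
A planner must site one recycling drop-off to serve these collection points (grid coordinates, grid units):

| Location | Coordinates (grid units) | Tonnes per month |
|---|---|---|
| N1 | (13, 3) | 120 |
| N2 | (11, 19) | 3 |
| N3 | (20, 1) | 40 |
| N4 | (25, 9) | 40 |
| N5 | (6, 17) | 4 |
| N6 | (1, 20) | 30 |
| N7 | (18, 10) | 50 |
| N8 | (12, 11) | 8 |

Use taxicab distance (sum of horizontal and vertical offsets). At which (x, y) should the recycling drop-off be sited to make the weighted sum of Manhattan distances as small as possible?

(13, 3)

Manhattan distance separates: Σwᵢ(|x−xᵢ|+|y−yᵢ|) = Σwᵢ|x−xᵢ| + Σwᵢ|y−yᵢ|, so x and y are optimised independently as 1-D weighted medians.
Total weight W = 295; half = 147.5.
x-coordinate, sorted with cumulative weight:
  x=1 (N6, w=30) cum 30
  x=6 (N5, w=4) cum 34
  x=11 (N2, w=3) cum 37
  x=12 (N8, w=8) cum 45
  x=13 (N1, w=120) cum 165  ← median
  x=18 (N7, w=50) cum 215
  x=20 (N3, w=40) cum 255
  x=25 (N4, w=40) cum 295
⇒ x* = 13
y-coordinate, sorted with cumulative weight:
  y=1 (N3, w=40) cum 40
  y=3 (N1, w=120) cum 160  ← median
  y=9 (N4, w=40) cum 200
  y=10 (N7, w=50) cum 250
  y=11 (N8, w=8) cum 258
  y=17 (N5, w=4) cum 262
  y=19 (N2, w=3) cum 265
  y=20 (N6, w=30) cum 295
⇒ y* = 3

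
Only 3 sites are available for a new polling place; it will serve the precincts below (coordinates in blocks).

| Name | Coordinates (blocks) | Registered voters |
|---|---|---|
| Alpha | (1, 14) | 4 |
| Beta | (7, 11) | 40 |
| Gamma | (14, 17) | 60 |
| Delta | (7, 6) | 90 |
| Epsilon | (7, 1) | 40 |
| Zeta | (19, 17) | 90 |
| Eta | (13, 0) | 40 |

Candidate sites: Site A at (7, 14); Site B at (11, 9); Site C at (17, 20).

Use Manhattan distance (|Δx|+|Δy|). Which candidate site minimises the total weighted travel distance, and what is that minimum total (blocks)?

Total weighted distance at each candidate:
  Site A (7, 14): total = 4134
  Site B (11, 9): total = 3950
  Site C (17, 20): total = 5938
Minimum is at Site B with total 3950 blocks.

Site B, total 3950 blocks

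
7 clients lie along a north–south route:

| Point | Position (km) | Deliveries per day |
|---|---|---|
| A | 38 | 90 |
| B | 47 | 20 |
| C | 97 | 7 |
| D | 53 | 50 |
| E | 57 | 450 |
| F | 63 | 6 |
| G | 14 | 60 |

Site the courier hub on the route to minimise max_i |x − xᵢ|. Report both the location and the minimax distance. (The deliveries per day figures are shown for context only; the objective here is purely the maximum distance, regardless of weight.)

location 55.5, max distance 41.5

The 1-center on a line is the midpoint of the two extreme points: leftmost at 14, rightmost at 97.
Optimal location = (14 + 97)/2 = 55.5; maximum distance = (97 − 14)/2 = 41.5.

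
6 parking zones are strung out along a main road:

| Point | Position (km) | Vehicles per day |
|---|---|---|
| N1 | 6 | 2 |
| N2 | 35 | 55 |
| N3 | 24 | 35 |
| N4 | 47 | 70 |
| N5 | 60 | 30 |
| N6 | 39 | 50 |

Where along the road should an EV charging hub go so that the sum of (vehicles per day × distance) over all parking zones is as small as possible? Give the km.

x = 39

For a sum of weighted absolute distances on a line, the optimum is the weighted median (not the mean). Total weight W = 242; half-weight = 121.
Sort by position and accumulate weight:
  km 6 (N1, w=2) → cum 2
  km 24 (N3, w=35) → cum 37
  km 35 (N2, w=55) → cum 92
  km 39 (N6, w=50) → cum 142  ≥ 121 → median here
  km 47 (N4, w=70) → cum 212
  km 60 (N5, w=30) → cum 242
Optimal location: km 39.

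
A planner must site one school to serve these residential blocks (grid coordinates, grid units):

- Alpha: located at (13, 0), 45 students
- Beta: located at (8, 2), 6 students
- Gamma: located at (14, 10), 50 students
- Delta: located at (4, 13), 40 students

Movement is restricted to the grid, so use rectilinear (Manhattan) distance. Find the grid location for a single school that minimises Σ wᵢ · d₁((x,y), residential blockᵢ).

Manhattan distance separates: Σwᵢ(|x−xᵢ|+|y−yᵢ|) = Σwᵢ|x−xᵢ| + Σwᵢ|y−yᵢ|, so x and y are optimised independently as 1-D weighted medians.
Total weight W = 141; half = 70.5.
x-coordinate, sorted with cumulative weight:
  x=4 (Delta, w=40) cum 40
  x=8 (Beta, w=6) cum 46
  x=13 (Alpha, w=45) cum 91  ← median
  x=14 (Gamma, w=50) cum 141
⇒ x* = 13
y-coordinate, sorted with cumulative weight:
  y=0 (Alpha, w=45) cum 45
  y=2 (Beta, w=6) cum 51
  y=10 (Gamma, w=50) cum 101  ← median
  y=13 (Delta, w=40) cum 141
⇒ y* = 10

(13, 10)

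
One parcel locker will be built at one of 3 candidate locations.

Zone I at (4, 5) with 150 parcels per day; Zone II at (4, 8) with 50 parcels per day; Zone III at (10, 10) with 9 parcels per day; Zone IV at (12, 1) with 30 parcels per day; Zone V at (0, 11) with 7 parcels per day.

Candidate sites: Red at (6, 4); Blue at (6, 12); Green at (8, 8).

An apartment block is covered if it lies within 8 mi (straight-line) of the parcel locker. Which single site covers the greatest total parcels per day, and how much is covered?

Coverage radius r = 8 mi; a point is covered iff (Δx)²+(Δy)² ≤ 8² = 64.
  Red (6, 4): covers {Zone I, Zone II, Zone III, Zone IV} → 239
  Blue (6, 12): covers {Zone I, Zone II, Zone III, Zone V} → 216
  Green (8, 8): covers {Zone I, Zone II, Zone III} → 209
Maximum coverage at Red: 239 parcels per day.

Red, covering 239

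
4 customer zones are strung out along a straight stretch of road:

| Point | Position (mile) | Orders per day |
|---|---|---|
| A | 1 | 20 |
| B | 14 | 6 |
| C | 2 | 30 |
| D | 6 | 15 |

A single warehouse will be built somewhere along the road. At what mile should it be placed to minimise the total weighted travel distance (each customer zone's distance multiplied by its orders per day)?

x = 2

For a sum of weighted absolute distances on a line, the optimum is the weighted median (not the mean). Total weight W = 71; half-weight = 35.5.
Sort by position and accumulate weight:
  mile 1 (A, w=20) → cum 20
  mile 2 (C, w=30) → cum 50  ≥ 35.5 → median here
  mile 6 (D, w=15) → cum 65
  mile 14 (B, w=6) → cum 71
Optimal location: mile 2.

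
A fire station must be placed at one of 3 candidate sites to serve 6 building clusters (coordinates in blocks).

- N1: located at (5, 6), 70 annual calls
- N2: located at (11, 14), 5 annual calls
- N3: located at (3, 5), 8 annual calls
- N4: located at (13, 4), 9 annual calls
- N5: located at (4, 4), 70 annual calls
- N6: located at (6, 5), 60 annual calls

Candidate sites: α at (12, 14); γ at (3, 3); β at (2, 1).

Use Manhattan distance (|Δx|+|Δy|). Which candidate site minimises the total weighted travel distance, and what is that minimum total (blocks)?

Total weighted distance at each candidate:
  α (12, 14): total = 3458
  γ (3, 3): total = 1000
  β (2, 1): total = 1666
Minimum is at γ with total 1000 blocks.

γ, total 1000 blocks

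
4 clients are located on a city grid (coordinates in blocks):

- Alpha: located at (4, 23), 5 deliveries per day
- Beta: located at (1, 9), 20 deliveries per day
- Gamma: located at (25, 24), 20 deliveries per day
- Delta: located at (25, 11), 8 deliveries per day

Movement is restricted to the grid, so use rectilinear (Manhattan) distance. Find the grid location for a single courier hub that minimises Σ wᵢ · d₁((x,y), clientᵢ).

(25, 11)

Manhattan distance separates: Σwᵢ(|x−xᵢ|+|y−yᵢ|) = Σwᵢ|x−xᵢ| + Σwᵢ|y−yᵢ|, so x and y are optimised independently as 1-D weighted medians.
Total weight W = 53; half = 26.5.
x-coordinate, sorted with cumulative weight:
  x=1 (Beta, w=20) cum 20
  x=4 (Alpha, w=5) cum 25
  x=25 (Gamma, w=20) cum 45  ← median
  x=25 (Delta, w=8) cum 53
⇒ x* = 25
y-coordinate, sorted with cumulative weight:
  y=9 (Beta, w=20) cum 20
  y=11 (Delta, w=8) cum 28  ← median
  y=23 (Alpha, w=5) cum 33
  y=24 (Gamma, w=20) cum 53
⇒ y* = 11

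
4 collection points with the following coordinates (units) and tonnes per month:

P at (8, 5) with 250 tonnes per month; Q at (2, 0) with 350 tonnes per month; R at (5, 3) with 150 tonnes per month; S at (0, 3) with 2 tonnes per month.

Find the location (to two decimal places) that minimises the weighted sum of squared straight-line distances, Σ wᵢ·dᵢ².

The minimiser of Σwᵢ‖p−pᵢ‖² is the weighted centroid p* = (Σwᵢpᵢ)/(Σwᵢ).
Σwᵢ = 752.
Σwᵢxᵢ = 250·8 + 350·2 + 150·5 + 2·0 = 3450.
Σwᵢyᵢ = 250·5 + 350·0 + 150·3 + 2·3 = 1706.
x* = 3450/752 = 4.59, y* = 1706/752 = 2.27.

(4.59, 2.27)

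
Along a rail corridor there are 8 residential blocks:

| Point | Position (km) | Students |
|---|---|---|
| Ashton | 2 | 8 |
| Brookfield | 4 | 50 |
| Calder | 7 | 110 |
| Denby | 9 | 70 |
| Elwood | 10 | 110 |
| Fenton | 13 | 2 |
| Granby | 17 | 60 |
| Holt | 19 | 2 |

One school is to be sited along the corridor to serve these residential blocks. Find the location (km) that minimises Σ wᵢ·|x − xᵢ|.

x = 9

For a sum of weighted absolute distances on a line, the optimum is the weighted median (not the mean). Total weight W = 412; half-weight = 206.
Sort by position and accumulate weight:
  km 2 (Ashton, w=8) → cum 8
  km 4 (Brookfield, w=50) → cum 58
  km 7 (Calder, w=110) → cum 168
  km 9 (Denby, w=70) → cum 238  ≥ 206 → median here
  km 10 (Elwood, w=110) → cum 348
  km 13 (Fenton, w=2) → cum 350
  km 17 (Granby, w=60) → cum 410
  km 19 (Holt, w=2) → cum 412
Optimal location: km 9.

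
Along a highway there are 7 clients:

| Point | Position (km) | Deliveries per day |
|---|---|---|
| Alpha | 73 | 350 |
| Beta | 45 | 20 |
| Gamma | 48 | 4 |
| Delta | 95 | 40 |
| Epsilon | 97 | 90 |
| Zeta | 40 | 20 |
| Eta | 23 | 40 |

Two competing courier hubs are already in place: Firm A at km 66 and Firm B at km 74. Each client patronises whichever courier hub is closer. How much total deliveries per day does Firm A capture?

The indifferent point is the midpoint (66+74)/2 = 70; clients left of it (closer to Firm A at 66) go to Firm A, those right go to Firm B.
  Eta at 23 (w=40) → Firm A
  Zeta at 40 (w=20) → Firm A
  Beta at 45 (w=20) → Firm A
  Gamma at 48 (w=4) → Firm A
  Alpha at 73 (w=350) → Firm B
  Delta at 95 (w=40) → Firm B
  Epsilon at 97 (w=90) → Firm B
Firm A captures 84; Firm B captures 480.

84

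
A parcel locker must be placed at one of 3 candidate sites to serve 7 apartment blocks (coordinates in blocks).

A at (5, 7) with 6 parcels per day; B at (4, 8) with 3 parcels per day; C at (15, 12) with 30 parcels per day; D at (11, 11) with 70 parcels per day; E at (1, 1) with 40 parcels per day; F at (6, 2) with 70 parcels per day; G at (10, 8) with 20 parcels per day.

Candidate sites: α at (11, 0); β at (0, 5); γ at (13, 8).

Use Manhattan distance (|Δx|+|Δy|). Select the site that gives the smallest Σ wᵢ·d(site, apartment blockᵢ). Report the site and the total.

Total weighted distance at each candidate:
  α (11, 0): total = 2483
  β (0, 5): total = 3003
  γ (13, 8): total = 2341
Minimum is at γ with total 2341 blocks.

γ, total 2341 blocks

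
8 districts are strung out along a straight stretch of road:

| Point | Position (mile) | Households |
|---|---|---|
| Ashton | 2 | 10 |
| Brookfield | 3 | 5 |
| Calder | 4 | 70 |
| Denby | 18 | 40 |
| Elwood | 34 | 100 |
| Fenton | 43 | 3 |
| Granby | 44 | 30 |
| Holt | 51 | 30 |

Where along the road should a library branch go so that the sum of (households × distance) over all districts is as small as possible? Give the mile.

x = 34

For a sum of weighted absolute distances on a line, the optimum is the weighted median (not the mean). Total weight W = 288; half-weight = 144.
Sort by position and accumulate weight:
  mile 2 (Ashton, w=10) → cum 10
  mile 3 (Brookfield, w=5) → cum 15
  mile 4 (Calder, w=70) → cum 85
  mile 18 (Denby, w=40) → cum 125
  mile 34 (Elwood, w=100) → cum 225  ≥ 144 → median here
  mile 43 (Fenton, w=3) → cum 228
  mile 44 (Granby, w=30) → cum 258
  mile 51 (Holt, w=30) → cum 288
Optimal location: mile 34.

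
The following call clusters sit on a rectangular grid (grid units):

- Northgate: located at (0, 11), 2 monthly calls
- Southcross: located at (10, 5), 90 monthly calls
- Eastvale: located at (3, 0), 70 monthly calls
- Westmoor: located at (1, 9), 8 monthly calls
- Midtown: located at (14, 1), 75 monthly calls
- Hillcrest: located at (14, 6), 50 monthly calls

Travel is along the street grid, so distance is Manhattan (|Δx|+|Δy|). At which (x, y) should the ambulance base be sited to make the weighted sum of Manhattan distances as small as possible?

(10, 5)

Manhattan distance separates: Σwᵢ(|x−xᵢ|+|y−yᵢ|) = Σwᵢ|x−xᵢ| + Σwᵢ|y−yᵢ|, so x and y are optimised independently as 1-D weighted medians.
Total weight W = 295; half = 147.5.
x-coordinate, sorted with cumulative weight:
  x=0 (Northgate, w=2) cum 2
  x=1 (Westmoor, w=8) cum 10
  x=3 (Eastvale, w=70) cum 80
  x=10 (Southcross, w=90) cum 170  ← median
  x=14 (Midtown, w=75) cum 245
  x=14 (Hillcrest, w=50) cum 295
⇒ x* = 10
y-coordinate, sorted with cumulative weight:
  y=0 (Eastvale, w=70) cum 70
  y=1 (Midtown, w=75) cum 145
  y=5 (Southcross, w=90) cum 235  ← median
  y=6 (Hillcrest, w=50) cum 285
  y=9 (Westmoor, w=8) cum 293
  y=11 (Northgate, w=2) cum 295
⇒ y* = 5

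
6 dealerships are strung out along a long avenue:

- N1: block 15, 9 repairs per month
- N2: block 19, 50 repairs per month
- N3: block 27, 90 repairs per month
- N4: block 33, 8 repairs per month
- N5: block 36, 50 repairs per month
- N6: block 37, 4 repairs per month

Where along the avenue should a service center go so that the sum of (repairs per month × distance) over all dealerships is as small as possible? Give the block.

For a sum of weighted absolute distances on a line, the optimum is the weighted median (not the mean). Total weight W = 211; half-weight = 105.5.
Sort by position and accumulate weight:
  block 15 (N1, w=9) → cum 9
  block 19 (N2, w=50) → cum 59
  block 27 (N3, w=90) → cum 149  ≥ 105.5 → median here
  block 33 (N4, w=8) → cum 157
  block 36 (N5, w=50) → cum 207
  block 37 (N6, w=4) → cum 211
Optimal location: block 27.

x = 27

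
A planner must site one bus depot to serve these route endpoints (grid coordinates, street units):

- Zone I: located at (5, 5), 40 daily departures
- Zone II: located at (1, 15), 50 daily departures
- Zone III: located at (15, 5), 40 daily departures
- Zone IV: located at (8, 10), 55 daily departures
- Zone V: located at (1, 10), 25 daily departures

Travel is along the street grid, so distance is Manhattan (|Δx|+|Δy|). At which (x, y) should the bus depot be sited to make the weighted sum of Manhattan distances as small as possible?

(5, 10)

Manhattan distance separates: Σwᵢ(|x−xᵢ|+|y−yᵢ|) = Σwᵢ|x−xᵢ| + Σwᵢ|y−yᵢ|, so x and y are optimised independently as 1-D weighted medians.
Total weight W = 210; half = 105.
x-coordinate, sorted with cumulative weight:
  x=1 (Zone II, w=50) cum 50
  x=1 (Zone V, w=25) cum 75
  x=5 (Zone I, w=40) cum 115  ← median
  x=8 (Zone IV, w=55) cum 170
  x=15 (Zone III, w=40) cum 210
⇒ x* = 5
y-coordinate, sorted with cumulative weight:
  y=5 (Zone I, w=40) cum 40
  y=5 (Zone III, w=40) cum 80
  y=10 (Zone IV, w=55) cum 135  ← median
  y=10 (Zone V, w=25) cum 160
  y=15 (Zone II, w=50) cum 210
⇒ y* = 10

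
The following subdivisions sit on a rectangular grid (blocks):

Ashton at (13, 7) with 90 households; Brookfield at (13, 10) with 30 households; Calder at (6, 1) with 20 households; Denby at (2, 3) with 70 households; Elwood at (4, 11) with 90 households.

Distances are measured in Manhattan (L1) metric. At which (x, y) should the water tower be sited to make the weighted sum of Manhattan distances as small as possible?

(4, 7)

Manhattan distance separates: Σwᵢ(|x−xᵢ|+|y−yᵢ|) = Σwᵢ|x−xᵢ| + Σwᵢ|y−yᵢ|, so x and y are optimised independently as 1-D weighted medians.
Total weight W = 300; half = 150.
x-coordinate, sorted with cumulative weight:
  x=2 (Denby, w=70) cum 70
  x=4 (Elwood, w=90) cum 160  ← median
  x=6 (Calder, w=20) cum 180
  x=13 (Ashton, w=90) cum 270
  x=13 (Brookfield, w=30) cum 300
⇒ x* = 4
y-coordinate, sorted with cumulative weight:
  y=1 (Calder, w=20) cum 20
  y=3 (Denby, w=70) cum 90
  y=7 (Ashton, w=90) cum 180  ← median
  y=10 (Brookfield, w=30) cum 210
  y=11 (Elwood, w=90) cum 300
⇒ y* = 7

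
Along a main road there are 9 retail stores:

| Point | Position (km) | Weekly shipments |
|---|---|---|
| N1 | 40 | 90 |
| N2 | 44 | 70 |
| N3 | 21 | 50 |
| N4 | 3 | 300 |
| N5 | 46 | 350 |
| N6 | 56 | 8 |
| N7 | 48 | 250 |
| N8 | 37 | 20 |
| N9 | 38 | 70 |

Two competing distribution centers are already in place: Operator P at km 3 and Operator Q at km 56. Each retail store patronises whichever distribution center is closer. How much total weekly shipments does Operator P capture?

The indifferent point is the midpoint (3+56)/2 = 29.5; retail stores left of it (closer to Operator P at 3) go to Operator P, those right go to Operator Q.
  N4 at 3 (w=300) → Operator P
  N3 at 21 (w=50) → Operator P
  N8 at 37 (w=20) → Operator Q
  N9 at 38 (w=70) → Operator Q
  N1 at 40 (w=90) → Operator Q
  N2 at 44 (w=70) → Operator Q
  N5 at 46 (w=350) → Operator Q
  N7 at 48 (w=250) → Operator Q
  N6 at 56 (w=8) → Operator Q
Operator P captures 350; Operator Q captures 858.

350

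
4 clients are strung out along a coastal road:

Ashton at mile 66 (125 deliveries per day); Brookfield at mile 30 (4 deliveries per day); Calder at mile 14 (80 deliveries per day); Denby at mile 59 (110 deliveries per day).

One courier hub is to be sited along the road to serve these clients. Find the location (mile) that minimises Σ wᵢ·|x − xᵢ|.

For a sum of weighted absolute distances on a line, the optimum is the weighted median (not the mean). Total weight W = 319; half-weight = 159.5.
Sort by position and accumulate weight:
  mile 14 (Calder, w=80) → cum 80
  mile 30 (Brookfield, w=4) → cum 84
  mile 59 (Denby, w=110) → cum 194  ≥ 159.5 → median here
  mile 66 (Ashton, w=125) → cum 319
Optimal location: mile 59.

x = 59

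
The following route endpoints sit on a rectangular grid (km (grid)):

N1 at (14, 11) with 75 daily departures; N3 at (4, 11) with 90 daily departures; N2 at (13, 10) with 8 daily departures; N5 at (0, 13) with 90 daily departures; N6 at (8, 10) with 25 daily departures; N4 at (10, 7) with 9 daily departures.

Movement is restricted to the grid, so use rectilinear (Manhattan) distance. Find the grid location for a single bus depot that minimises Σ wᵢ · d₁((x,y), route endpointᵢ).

(4, 11)

Manhattan distance separates: Σwᵢ(|x−xᵢ|+|y−yᵢ|) = Σwᵢ|x−xᵢ| + Σwᵢ|y−yᵢ|, so x and y are optimised independently as 1-D weighted medians.
Total weight W = 297; half = 148.5.
x-coordinate, sorted with cumulative weight:
  x=0 (N5, w=90) cum 90
  x=4 (N3, w=90) cum 180  ← median
  x=8 (N6, w=25) cum 205
  x=10 (N4, w=9) cum 214
  x=13 (N2, w=8) cum 222
  x=14 (N1, w=75) cum 297
⇒ x* = 4
y-coordinate, sorted with cumulative weight:
  y=7 (N4, w=9) cum 9
  y=10 (N2, w=8) cum 17
  y=10 (N6, w=25) cum 42
  y=11 (N1, w=75) cum 117
  y=11 (N3, w=90) cum 207  ← median
  y=13 (N5, w=90) cum 297
⇒ y* = 11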